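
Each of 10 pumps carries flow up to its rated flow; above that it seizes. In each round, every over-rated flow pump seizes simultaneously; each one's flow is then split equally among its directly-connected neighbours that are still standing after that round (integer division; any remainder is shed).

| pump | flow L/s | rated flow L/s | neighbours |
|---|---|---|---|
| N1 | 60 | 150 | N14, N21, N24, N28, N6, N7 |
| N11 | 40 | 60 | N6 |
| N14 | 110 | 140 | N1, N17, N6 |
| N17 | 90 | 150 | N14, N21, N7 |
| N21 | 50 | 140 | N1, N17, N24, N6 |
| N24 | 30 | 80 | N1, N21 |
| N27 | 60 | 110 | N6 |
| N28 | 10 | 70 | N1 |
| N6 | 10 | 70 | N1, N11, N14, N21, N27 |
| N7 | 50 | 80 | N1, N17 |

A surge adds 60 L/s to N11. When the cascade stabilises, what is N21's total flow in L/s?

77

Round 1 — N11 at 100 > 60. N11 seizes.
  N11 sheds 100 L/s to N6: 100 each.
    N6: 10+100 = 110 > 70
Round 2 — N6 seizes.
  N6 sheds 110 L/s to N1, N14, N21, N27: 27 each (2 lost).
    N1: 60+27 = 87 ≤ 150
    N14: 110+27 = 137 ≤ 140
    N21: 50+27 = 77 ≤ 140
    N27: 60+27 = 87 ≤ 110
No further seizures.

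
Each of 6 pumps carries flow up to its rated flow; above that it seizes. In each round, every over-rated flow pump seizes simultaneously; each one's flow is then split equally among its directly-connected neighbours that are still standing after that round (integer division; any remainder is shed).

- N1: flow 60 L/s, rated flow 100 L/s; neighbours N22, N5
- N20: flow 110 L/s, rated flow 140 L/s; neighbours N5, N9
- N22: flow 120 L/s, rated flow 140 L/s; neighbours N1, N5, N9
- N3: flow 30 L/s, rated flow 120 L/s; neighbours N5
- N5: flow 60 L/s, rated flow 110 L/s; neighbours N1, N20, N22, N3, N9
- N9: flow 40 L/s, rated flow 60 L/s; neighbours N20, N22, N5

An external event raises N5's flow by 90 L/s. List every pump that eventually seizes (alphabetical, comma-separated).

N1, N20, N22, N5, N9

Round 1 — N5 at 150 > 110. N5 seizes.
  N5 sheds 150 L/s to N1, N20, N22, N3, N9: 30 each.
    N1: 60+30 = 90 ≤ 100
    N20: 110+30 = 140 ≤ 140
    N22: 120+30 = 150 > 140
    N3: 30+30 = 60 ≤ 120
    N9: 40+30 = 70 > 60
Round 2 — N22, N9 seize.
  N22 sheds 150 L/s to N1: 150 each.
    N1: 90+150 = 240 > 100
  N9 sheds 70 L/s to N20: 70 each.
    N20: 140+70 = 210 > 140
Round 3 — N1, N20 seize.
  N1 sheds 240 L/s: no online neighbours, lost.
  N20 sheds 210 L/s: no online neighbours, lost.
No further seizures.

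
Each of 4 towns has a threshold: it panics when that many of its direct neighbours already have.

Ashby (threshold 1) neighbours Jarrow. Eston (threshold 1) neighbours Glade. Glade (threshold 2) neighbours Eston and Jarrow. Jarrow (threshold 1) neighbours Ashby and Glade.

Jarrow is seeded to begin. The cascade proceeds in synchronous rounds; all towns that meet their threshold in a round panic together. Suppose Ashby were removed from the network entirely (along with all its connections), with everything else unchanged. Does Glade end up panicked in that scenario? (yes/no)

With Ashby removed:
Round 1 — Jarrow panics (initial).
Round 2 — no new panics; cascade stops.

no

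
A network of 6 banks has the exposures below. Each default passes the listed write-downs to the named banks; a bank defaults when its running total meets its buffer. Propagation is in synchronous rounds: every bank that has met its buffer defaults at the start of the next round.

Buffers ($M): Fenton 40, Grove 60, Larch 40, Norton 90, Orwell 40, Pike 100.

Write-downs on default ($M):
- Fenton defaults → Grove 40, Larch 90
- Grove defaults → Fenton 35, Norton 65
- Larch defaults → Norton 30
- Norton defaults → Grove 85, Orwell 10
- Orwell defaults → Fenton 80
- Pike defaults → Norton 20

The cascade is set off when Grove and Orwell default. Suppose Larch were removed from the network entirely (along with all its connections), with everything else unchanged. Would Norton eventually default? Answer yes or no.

no

With Larch removed:
Round 1 — Grove, Orwell default (initial).
  Fenton: +35+80 → 115 ≥ 40
  Norton: +65 → 65 < 90
Round 2 — Fenton defaults.
No further defaults.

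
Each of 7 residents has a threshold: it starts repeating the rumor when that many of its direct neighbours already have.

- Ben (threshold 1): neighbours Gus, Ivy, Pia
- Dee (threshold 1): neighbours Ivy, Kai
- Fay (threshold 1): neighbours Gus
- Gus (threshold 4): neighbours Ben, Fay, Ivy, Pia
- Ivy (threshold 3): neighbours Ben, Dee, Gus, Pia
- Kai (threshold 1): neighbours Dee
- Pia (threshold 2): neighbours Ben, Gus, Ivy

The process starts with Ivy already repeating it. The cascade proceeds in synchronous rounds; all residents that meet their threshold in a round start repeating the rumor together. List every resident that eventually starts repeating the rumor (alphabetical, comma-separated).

Ben, Dee, Ivy, Kai, Pia

Round 1 — Ivy starts repeating the rumor (initial).
Round 2 — checking thresholds:
  Ben: 1 of 3 neighbours ≥ 1, starts repeating the rumor.
  Dee: 1 of 2 neighbours ≥ 1, starts repeating the rumor.
  Gus: 1 of 4 neighbours < 4, below threshold.
  Pia: 1 of 3 neighbours < 2, below threshold.
Round 3 — checking thresholds:
  Gus: 2 of 4 neighbours < 4, below threshold.
  Kai: 1 of 1 neighbours ≥ 1, starts repeating the rumor.
  Pia: 2 of 3 neighbours ≥ 2, starts repeating the rumor.
Round 4 — no new spreads; cascade stops.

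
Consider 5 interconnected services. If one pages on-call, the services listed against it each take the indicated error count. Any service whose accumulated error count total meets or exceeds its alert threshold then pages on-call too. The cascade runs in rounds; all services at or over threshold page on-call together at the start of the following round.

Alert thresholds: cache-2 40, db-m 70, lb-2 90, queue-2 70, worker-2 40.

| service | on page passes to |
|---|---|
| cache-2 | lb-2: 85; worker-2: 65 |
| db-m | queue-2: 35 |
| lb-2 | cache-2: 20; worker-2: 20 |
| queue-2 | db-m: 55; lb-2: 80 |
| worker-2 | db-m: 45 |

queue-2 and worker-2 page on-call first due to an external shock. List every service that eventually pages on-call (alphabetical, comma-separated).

Round 1 — queue-2, worker-2 page on-call (initial).
  db-m: +55+45 → 100 ≥ 70
  lb-2: +80 → 80 < 90
Round 2 — db-m pages on-call.
No further pages.

db-m, queue-2, worker-2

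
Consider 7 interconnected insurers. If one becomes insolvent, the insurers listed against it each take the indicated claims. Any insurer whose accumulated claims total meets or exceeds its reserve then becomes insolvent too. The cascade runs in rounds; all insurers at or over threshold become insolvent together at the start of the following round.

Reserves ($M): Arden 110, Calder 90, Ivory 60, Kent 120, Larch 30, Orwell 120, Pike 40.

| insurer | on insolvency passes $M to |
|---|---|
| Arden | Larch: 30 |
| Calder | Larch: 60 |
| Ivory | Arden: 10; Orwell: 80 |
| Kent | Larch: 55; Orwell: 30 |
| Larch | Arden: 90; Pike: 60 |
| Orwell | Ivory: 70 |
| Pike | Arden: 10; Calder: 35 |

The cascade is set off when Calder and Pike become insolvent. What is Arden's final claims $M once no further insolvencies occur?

100

Round 1 — Calder, Pike become insolvent (initial).
  Arden: +10 → 10 < 110
  Larch: +60 → 60 ≥ 30
Round 2 — Larch becomes insolvent.
  Arden: +90 → 100 < 110
No further insolvencies.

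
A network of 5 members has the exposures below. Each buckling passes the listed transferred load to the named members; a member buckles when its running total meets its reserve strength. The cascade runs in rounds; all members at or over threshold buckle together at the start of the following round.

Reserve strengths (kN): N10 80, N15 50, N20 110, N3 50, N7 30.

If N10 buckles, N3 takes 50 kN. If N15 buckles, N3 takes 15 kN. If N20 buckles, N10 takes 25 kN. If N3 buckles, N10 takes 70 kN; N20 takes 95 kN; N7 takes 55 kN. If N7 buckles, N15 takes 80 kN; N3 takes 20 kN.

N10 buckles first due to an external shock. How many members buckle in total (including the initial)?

4

Round 1 — N10 buckles (initial).
  N3: +50 → 50 ≥ 50
Round 2 — N3 buckles.
  N20: +95 → 95 < 110
  N7: +55 → 55 ≥ 30
Round 3 — N7 buckles.
  N15: +80 → 80 ≥ 50
Round 4 — N15 buckles.
No further bucklings.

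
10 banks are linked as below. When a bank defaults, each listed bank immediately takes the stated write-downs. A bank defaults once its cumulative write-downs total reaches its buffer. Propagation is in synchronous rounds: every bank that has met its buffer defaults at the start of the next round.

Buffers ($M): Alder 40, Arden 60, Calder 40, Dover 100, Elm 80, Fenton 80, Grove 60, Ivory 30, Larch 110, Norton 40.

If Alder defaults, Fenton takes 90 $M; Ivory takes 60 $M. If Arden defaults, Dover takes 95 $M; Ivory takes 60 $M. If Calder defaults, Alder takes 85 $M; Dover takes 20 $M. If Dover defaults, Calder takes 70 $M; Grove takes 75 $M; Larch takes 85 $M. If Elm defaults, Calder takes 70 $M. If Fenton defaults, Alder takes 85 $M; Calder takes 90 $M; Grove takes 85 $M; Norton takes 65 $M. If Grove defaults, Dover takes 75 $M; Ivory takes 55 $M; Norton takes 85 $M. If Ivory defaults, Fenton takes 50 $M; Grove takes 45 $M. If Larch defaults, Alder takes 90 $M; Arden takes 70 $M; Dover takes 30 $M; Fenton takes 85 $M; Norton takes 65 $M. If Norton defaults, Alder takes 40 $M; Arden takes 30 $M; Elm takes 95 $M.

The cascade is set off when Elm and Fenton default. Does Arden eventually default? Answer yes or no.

Round 1 — Elm, Fenton default (initial).
  Alder: +85 → 85 ≥ 40
  Calder: +70+90 → 160 ≥ 40
  Grove: +85 → 85 ≥ 60
  Norton: +65 → 65 ≥ 40
Round 2 — Alder, Calder, Grove, Norton default.
  Arden: +30 → 30 < 60
  Dover: +20+75 → 95 < 100
  Ivory: +60+55 → 115 ≥ 30
Round 3 — Ivory defaults.
No further defaults.

no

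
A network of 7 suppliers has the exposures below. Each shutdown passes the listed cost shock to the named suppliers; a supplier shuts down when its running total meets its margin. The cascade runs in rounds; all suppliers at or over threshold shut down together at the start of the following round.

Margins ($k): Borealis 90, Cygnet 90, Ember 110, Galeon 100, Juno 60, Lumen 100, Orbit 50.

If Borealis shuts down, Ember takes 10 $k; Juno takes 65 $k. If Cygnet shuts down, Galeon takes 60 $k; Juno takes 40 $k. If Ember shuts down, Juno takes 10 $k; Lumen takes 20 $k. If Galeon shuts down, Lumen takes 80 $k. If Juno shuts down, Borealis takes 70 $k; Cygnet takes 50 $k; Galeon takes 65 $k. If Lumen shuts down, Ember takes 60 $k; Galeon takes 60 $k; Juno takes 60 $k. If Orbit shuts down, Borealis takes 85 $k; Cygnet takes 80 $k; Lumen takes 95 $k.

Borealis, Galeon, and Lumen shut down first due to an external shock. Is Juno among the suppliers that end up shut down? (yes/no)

Round 1 — Borealis, Galeon, Lumen shut down (initial).
  Ember: +10+60 → 70 < 110
  Juno: +65+60 → 125 ≥ 60
Round 2 — Juno shuts down.
  Cygnet: +50 → 50 < 90
No further shutdowns.

yes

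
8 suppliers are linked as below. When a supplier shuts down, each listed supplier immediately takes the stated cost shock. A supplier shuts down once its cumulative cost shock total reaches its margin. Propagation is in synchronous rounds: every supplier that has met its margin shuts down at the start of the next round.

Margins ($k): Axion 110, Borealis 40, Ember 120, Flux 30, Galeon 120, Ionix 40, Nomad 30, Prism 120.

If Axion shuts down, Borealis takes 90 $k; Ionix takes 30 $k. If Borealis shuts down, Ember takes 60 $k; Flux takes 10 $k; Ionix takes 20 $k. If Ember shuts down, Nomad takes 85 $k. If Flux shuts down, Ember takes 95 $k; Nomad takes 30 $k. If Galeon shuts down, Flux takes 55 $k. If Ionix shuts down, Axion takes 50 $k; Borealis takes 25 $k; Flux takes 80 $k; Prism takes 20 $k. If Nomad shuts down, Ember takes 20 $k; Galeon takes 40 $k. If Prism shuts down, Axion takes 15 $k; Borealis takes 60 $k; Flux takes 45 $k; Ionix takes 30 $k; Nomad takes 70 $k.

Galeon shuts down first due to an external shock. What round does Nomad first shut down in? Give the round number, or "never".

3

Round 1 — Galeon shuts down (initial).
  Flux: +55 → 55 ≥ 30
Round 2 — Flux shuts down.
  Ember: +95 → 95 < 120
  Nomad: +30 → 30 ≥ 30
Round 3 — Nomad shuts down.
  Ember: +20 → 115 < 120
No further shutdowns.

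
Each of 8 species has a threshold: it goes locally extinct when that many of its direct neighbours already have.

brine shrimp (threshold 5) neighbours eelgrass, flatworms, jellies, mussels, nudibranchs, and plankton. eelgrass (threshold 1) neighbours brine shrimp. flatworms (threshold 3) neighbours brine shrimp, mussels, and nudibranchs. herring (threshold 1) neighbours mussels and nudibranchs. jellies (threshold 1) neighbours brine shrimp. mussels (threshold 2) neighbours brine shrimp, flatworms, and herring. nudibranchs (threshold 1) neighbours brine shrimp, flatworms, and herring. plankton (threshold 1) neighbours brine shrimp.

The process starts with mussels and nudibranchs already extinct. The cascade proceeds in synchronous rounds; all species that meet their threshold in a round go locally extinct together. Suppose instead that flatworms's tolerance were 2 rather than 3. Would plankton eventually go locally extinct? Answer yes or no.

With flatworms's tolerance at 2:
Round 1 — mussels, nudibranchs go locally extinct (initial).
Round 2 — checking thresholds:
  brine shrimp: 2 of 6 neighbours < 5, holds.
  flatworms: 2 of 3 neighbours ≥ 2, goes locally extinct.
  herring: 2 of 2 neighbours ≥ 1, goes locally extinct.
Round 3 — no new extinctions; cascade stops.

no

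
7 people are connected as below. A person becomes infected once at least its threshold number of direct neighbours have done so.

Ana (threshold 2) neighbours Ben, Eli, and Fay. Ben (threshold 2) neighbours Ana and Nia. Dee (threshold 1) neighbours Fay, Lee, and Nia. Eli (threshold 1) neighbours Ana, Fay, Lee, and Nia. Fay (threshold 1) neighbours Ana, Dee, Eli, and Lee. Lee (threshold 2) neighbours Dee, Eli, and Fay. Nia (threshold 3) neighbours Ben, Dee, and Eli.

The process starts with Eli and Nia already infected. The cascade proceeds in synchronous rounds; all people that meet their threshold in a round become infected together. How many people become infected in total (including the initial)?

7

Round 1 — Eli, Nia become infected (initial).
Round 2 — checking thresholds:
  Ana: 1 of 3 neighbours < 2, not yet.
  Ben: 1 of 2 neighbours < 2, not yet.
  Dee: 1 of 3 neighbours ≥ 1, becomes infected.
  Fay: 1 of 4 neighbours ≥ 1, becomes infected.
  Lee: 1 of 3 neighbours < 2, not yet.
Round 3 — checking thresholds:
  Ana: 2 of 3 neighbours ≥ 2, becomes infected.
  Ben: 1 of 2 neighbours < 2, not yet.
  Lee: 3 of 3 neighbours ≥ 2, becomes infected.
Round 4 — checking thresholds:
  Ben: 2 of 2 neighbours ≥ 2, becomes infected.
Round 5 — no new infections; cascade stops.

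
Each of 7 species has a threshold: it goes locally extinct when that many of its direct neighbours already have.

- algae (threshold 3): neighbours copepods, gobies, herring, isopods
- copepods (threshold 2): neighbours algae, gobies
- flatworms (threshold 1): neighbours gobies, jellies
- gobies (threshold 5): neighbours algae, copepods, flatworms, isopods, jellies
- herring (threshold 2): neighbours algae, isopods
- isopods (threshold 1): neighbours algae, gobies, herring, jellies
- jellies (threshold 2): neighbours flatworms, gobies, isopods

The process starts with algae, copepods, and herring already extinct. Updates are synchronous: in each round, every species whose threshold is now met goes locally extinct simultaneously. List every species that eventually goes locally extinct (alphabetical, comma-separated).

Round 1 — algae, copepods, herring go locally extinct (initial).
Round 2 — checking thresholds:
  gobies: 2 of 5 neighbours < 5, below threshold.
  isopods: 2 of 4 neighbours ≥ 1, goes locally extinct.
Round 3 — no new extinctions; cascade stops.

algae, copepods, herring, isopods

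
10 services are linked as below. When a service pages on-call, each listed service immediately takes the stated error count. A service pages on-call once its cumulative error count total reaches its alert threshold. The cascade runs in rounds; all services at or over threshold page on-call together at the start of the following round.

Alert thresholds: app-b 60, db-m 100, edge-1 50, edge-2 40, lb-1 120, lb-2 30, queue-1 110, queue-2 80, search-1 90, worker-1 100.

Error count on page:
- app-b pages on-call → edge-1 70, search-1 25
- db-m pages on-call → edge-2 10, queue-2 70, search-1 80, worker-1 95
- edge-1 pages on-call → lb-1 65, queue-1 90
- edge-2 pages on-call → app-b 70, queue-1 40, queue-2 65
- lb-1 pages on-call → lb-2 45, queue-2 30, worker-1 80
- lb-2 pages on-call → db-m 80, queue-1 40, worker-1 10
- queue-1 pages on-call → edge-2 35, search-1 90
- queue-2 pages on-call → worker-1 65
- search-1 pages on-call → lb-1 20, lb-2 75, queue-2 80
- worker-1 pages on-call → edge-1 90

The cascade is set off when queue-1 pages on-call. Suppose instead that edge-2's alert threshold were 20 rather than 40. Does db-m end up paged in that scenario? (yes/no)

no

With edge-2's alert threshold at 20:
Round 1 — queue-1 pages on-call (initial).
  edge-2: +35 → 35 ≥ 20
  search-1: +90 → 90 ≥ 90
Round 2 — edge-2, search-1 page on-call.
  app-b: +70 → 70 ≥ 60
  lb-1: +20 → 20 < 120
  lb-2: +75 → 75 ≥ 30
  queue-2: +65+80 → 145 ≥ 80
Round 3 — app-b, lb-2, queue-2 page on-call.
  db-m: +80 → 80 < 100
  edge-1: +70 → 70 ≥ 50
  worker-1: +10+65 → 75 < 100
Round 4 — edge-1 pages on-call.
  lb-1: +65 → 85 < 120
No further pages.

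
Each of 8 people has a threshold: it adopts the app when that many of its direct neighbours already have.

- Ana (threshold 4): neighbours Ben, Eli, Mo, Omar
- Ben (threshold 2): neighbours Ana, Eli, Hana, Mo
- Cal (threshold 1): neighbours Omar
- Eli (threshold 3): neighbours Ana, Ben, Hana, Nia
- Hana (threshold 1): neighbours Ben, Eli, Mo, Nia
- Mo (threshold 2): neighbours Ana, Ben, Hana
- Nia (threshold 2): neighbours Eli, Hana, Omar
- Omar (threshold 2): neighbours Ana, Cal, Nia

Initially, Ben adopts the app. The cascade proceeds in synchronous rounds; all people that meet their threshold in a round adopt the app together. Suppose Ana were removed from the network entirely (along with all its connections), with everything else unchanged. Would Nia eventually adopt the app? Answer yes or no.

With Ana removed:
Round 1 — Ben adopts the app (initial).
Round 2 — checking thresholds:
  Eli: 1 of 3 neighbours < 3, below threshold.
  Hana: 1 of 4 neighbours ≥ 1, adopts the app.
  Mo: 1 of 2 neighbours < 2, below threshold.
Round 3 — checking thresholds:
  Eli: 2 of 3 neighbours < 3, below threshold.
  Mo: 2 of 2 neighbours ≥ 2, adopts the app.
  Nia: 1 of 3 neighbours < 2, below threshold.
Round 4 — no new adoptions; cascade stops.

no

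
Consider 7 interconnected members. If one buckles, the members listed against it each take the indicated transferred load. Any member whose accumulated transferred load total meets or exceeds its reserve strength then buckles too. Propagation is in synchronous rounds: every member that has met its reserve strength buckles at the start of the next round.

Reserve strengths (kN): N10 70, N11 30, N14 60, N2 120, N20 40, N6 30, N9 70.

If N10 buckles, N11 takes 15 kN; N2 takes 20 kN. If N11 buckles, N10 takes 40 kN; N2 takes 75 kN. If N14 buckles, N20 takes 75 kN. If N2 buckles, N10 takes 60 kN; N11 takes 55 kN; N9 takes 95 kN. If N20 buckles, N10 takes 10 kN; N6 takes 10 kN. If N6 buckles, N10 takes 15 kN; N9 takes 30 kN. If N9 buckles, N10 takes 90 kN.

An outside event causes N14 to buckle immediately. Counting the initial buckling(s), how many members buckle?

Round 1 — N14 buckles (initial).
  N20: +75 → 75 ≥ 40
Round 2 — N20 buckles.
  N10: +10 → 10 < 70
  N6: +10 → 10 < 30
No further bucklings.

2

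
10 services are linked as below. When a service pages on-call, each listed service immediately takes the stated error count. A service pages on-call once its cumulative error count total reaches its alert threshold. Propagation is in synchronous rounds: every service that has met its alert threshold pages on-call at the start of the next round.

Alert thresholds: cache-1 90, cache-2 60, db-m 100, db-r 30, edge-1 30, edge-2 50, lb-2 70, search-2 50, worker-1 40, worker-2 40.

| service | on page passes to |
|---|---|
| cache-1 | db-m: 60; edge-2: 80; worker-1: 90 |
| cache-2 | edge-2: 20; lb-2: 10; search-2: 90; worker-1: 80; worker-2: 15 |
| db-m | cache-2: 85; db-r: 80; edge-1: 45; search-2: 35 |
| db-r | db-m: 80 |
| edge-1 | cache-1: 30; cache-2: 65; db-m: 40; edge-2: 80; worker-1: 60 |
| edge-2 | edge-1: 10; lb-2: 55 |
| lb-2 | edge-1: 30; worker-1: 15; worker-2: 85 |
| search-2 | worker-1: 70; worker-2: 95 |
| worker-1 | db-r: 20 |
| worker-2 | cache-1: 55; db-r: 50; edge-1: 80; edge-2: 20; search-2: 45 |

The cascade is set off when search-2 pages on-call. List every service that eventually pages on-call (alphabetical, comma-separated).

cache-2, db-m, db-r, edge-1, edge-2, search-2, worker-1, worker-2

Round 1 — search-2 pages on-call (initial).
  worker-1: +70 → 70 ≥ 40
  worker-2: +95 → 95 ≥ 40
Round 2 — worker-1, worker-2 page on-call.
  cache-1: +55 → 55 < 90
  db-r: +20+50 → 70 ≥ 30
  edge-1: +80 → 80 ≥ 30
  edge-2: +20 → 20 < 50
Round 3 — db-r, edge-1 page on-call.
  cache-1: +30 → 85 < 90
  cache-2: +65 → 65 ≥ 60
  db-m: +80+40 → 120 ≥ 100
  edge-2: +80 → 100 ≥ 50
Round 4 — cache-2, db-m, edge-2 page on-call.
  lb-2: +10+55 → 65 < 70
No further pages.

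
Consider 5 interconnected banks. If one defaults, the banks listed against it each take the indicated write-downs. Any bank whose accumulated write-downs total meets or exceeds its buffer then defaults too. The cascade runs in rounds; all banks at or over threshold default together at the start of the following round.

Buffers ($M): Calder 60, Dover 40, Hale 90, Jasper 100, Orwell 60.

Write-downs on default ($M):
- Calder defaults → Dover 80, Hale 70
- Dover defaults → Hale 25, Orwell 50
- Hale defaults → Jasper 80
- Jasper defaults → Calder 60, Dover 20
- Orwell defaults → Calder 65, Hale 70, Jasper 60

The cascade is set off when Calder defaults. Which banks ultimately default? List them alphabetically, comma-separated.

Calder, Dover, Hale

Round 1 — Calder defaults (initial).
  Dover: +80 → 80 ≥ 40
  Hale: +70 → 70 < 90
Round 2 — Dover defaults.
  Hale: +25 → 95 ≥ 90
  Orwell: +50 → 50 < 60
Round 3 — Hale defaults.
  Jasper: +80 → 80 < 100
No further defaults.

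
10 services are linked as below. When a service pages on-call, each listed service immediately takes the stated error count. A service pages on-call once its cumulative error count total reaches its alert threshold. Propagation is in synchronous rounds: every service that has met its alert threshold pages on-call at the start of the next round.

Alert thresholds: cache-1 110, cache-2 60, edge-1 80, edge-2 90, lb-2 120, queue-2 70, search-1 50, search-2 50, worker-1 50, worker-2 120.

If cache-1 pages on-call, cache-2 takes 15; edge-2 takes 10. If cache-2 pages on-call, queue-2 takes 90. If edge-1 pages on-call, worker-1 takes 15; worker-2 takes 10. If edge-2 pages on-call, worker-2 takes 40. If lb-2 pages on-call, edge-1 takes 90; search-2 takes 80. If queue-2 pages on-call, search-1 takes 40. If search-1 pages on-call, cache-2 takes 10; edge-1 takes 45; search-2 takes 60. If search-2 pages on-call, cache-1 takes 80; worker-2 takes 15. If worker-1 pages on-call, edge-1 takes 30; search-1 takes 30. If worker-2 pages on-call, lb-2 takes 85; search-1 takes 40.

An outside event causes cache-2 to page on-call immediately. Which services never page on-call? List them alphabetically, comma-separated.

Round 1 — cache-2 pages on-call (initial).
  queue-2: +90 → 90 ≥ 70
Round 2 — queue-2 pages on-call.
  search-1: +40 → 40 < 50
No further pages.

cache-1, edge-1, edge-2, lb-2, search-1, search-2, worker-1, worker-2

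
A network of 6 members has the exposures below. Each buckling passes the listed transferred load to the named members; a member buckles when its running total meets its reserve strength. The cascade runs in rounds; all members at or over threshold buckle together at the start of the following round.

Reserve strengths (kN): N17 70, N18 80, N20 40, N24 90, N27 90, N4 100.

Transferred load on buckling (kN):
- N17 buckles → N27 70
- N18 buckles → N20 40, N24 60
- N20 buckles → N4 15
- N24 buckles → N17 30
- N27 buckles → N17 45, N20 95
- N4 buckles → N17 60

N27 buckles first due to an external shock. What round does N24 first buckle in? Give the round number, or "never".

Round 1 — N27 buckles (initial).
  N17: +45 → 45 < 70
  N20: +95 → 95 ≥ 40
Round 2 — N20 buckles.
  N4: +15 → 15 < 100
No further bucklings.

never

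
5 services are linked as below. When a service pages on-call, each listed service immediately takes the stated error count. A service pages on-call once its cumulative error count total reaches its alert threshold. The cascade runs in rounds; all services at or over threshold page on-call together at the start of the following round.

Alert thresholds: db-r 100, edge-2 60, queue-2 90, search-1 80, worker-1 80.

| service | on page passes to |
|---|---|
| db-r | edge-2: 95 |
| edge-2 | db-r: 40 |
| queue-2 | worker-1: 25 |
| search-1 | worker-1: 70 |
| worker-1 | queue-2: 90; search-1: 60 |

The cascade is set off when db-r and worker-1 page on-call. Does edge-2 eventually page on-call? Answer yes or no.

Round 1 — db-r, worker-1 page on-call (initial).
  edge-2: +95 → 95 ≥ 60
  queue-2: +90 → 90 ≥ 90
  search-1: +60 → 60 < 80
Round 2 — edge-2, queue-2 page on-call.
No further pages.

yes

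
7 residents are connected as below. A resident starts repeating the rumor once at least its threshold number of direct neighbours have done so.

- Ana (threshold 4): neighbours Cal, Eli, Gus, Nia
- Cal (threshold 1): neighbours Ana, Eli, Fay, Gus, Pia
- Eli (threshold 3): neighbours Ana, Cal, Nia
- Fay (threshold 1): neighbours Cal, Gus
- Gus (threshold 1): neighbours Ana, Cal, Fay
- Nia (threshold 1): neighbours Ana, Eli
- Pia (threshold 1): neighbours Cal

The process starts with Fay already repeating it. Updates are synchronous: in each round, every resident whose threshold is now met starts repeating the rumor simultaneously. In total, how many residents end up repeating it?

Round 1 — Fay starts repeating the rumor (initial).
Round 2 — checking thresholds:
  Cal: 1 of 5 neighbours ≥ 1, starts repeating the rumor.
  Gus: 1 of 3 neighbours ≥ 1, starts repeating the rumor.
Round 3 — checking thresholds:
  Ana: 2 of 4 neighbours < 4, not yet.
  Eli: 1 of 3 neighbours < 3, not yet.
  Pia: 1 of 1 neighbours ≥ 1, starts repeating the rumor.
Round 4 — no new spreads; cascade stops.

4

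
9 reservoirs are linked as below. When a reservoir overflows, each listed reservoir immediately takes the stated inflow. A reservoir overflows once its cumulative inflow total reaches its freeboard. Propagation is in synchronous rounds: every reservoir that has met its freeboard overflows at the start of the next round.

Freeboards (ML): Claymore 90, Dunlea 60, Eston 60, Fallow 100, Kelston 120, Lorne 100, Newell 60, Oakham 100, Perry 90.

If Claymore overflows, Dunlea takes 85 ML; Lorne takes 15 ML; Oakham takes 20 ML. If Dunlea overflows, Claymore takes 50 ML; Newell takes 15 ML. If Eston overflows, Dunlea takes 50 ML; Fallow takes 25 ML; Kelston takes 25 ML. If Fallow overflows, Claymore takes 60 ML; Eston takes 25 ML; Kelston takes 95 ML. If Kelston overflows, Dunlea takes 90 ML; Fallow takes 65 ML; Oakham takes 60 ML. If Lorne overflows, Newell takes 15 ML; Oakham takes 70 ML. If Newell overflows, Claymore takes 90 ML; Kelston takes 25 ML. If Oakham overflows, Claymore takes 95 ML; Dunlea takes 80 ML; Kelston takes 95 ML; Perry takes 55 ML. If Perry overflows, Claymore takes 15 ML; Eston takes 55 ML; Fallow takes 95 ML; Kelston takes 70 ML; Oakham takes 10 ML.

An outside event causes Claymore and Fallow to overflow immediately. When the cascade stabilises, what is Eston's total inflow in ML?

Round 1 — Claymore, Fallow overflow (initial).
  Dunlea: +85 → 85 ≥ 60
  Eston: +25 → 25 < 60
  Kelston: +95 → 95 < 120
  Lorne: +15 → 15 < 100
  Oakham: +20 → 20 < 100
Round 2 — Dunlea overflows.
  Newell: +15 → 15 < 60
No further overflows.

25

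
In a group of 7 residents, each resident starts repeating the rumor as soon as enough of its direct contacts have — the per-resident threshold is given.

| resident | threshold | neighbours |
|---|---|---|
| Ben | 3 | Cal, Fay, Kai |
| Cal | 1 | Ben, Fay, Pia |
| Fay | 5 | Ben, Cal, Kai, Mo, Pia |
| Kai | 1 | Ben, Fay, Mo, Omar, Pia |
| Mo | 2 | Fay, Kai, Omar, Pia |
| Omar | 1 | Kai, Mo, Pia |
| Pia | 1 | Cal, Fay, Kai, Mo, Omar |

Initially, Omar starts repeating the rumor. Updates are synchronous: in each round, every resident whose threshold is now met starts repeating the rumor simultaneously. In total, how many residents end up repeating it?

Round 1 — Omar starts repeating the rumor (initial).
Round 2 — checking thresholds:
  Kai: 1 of 5 neighbours ≥ 1, starts repeating the rumor.
  Mo: 1 of 4 neighbours < 2, holds.
  Pia: 1 of 5 neighbours ≥ 1, starts repeating the rumor.
Round 3 — checking thresholds:
  Ben: 1 of 3 neighbours < 3, holds.
  Cal: 1 of 3 neighbours ≥ 1, starts repeating the rumor.
  Fay: 2 of 5 neighbours < 5, holds.
  Mo: 3 of 4 neighbours ≥ 2, starts repeating the rumor.
Round 4 — no new spreads; cascade stops.

5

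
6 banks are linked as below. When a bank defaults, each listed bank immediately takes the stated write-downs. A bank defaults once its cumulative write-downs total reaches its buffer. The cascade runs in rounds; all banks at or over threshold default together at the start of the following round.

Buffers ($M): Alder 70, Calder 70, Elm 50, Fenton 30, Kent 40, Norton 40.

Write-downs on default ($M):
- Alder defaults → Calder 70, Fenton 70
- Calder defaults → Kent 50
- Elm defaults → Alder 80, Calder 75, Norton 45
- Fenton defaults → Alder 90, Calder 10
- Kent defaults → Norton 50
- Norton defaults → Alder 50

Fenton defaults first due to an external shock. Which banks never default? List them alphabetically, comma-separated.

Round 1 — Fenton defaults (initial).
  Alder: +90 → 90 ≥ 70
  Calder: +10 → 10 < 70
Round 2 — Alder defaults.
  Calder: +70 → 80 ≥ 70
Round 3 — Calder defaults.
  Kent: +50 → 50 ≥ 40
Round 4 — Kent defaults.
  Norton: +50 → 50 ≥ 40
Round 5 — Norton defaults.
No further defaults.

Elm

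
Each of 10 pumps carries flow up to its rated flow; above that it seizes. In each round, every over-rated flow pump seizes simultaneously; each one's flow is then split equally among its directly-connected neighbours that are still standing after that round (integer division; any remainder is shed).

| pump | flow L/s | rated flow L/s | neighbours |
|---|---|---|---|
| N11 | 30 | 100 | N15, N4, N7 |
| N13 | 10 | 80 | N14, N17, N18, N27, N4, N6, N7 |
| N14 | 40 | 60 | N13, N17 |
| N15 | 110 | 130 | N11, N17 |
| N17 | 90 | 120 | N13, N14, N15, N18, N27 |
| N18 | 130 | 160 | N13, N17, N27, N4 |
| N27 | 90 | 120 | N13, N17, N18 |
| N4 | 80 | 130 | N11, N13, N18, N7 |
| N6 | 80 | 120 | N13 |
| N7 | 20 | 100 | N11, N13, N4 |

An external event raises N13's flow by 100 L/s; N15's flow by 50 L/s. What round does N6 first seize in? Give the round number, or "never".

Round 1 — N13 at 110 > 80; N15 at 160 > 130. N13, N15 seize.
  N13 sheds 110 L/s to N14, N17, N18, N27, N4, N6, N7: 15 each (5 lost).
    N14: 40+15 = 55 ≤ 60
    N17: 90+15 = 105 ≤ 120
    N18: 130+15 = 145 ≤ 160
    N27: 90+15 = 105 ≤ 120
    N4: 80+15 = 95 ≤ 130
    N6: 80+15 = 95 ≤ 120
    N7: 20+15 = 35 ≤ 100
  N15 sheds 160 L/s to N11, N17: 80 each.
    N11: 30+80 = 110 > 100
    N17: 105+80 = 185 > 120
Round 2 — N11, N17 seize.
  N11 sheds 110 L/s to N4, N7: 55 each.
    N4: 95+55 = 150 > 130
    N7: 35+55 = 90 ≤ 100
  N17 sheds 185 L/s to N14, N18, N27: 61 each (2 lost).
    N14: 55+61 = 116 > 60
    N18: 145+61 = 206 > 160
    N27: 105+61 = 166 > 120
Round 3 — N14, N18, N27, N4 seize.
  N14 sheds 116 L/s: no online neighbours, lost.
  N18 sheds 206 L/s: no online neighbours, lost.
  N27 sheds 166 L/s: no online neighbours, lost.
  N4 sheds 150 L/s to N7: 150 each.
    N7: 90+150 = 240 > 100
Round 4 — N7 seizes.
  N7 sheds 240 L/s: no online neighbours, lost.
No further seizures.

never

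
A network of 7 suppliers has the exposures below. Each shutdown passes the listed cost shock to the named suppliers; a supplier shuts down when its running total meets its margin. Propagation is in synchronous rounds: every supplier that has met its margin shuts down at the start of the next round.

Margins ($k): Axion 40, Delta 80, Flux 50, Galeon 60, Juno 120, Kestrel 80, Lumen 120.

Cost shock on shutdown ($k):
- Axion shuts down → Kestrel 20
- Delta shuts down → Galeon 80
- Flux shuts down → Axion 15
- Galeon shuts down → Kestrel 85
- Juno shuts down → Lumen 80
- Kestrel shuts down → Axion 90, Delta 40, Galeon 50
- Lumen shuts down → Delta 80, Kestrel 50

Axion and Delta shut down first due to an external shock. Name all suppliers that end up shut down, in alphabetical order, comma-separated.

Round 1 — Axion, Delta shut down (initial).
  Galeon: +80 → 80 ≥ 60
  Kestrel: +20 → 20 < 80
Round 2 — Galeon shuts down.
  Kestrel: +85 → 105 ≥ 80
Round 3 — Kestrel shuts down.
No further shutdowns.

Axion, Delta, Galeon, Kestrel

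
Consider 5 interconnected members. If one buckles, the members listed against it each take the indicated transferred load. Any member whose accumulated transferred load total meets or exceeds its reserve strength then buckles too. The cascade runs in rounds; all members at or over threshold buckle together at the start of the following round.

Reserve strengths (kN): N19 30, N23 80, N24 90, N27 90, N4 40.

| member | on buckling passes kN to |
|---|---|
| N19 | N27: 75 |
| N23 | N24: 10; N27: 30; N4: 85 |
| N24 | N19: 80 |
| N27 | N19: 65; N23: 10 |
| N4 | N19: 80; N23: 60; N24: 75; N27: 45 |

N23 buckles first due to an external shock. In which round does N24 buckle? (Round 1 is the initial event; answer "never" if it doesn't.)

never

Round 1 — N23 buckles (initial).
  N24: +10 → 10 < 90
  N27: +30 → 30 < 90
  N4: +85 → 85 ≥ 40
Round 2 — N4 buckles.
  N19: +80 → 80 ≥ 30
  N24: +75 → 85 < 90
  N27: +45 → 75 < 90
Round 3 — N19 buckles.
  N27: +75 → 150 ≥ 90
Round 4 — N27 buckles.
No further bucklings.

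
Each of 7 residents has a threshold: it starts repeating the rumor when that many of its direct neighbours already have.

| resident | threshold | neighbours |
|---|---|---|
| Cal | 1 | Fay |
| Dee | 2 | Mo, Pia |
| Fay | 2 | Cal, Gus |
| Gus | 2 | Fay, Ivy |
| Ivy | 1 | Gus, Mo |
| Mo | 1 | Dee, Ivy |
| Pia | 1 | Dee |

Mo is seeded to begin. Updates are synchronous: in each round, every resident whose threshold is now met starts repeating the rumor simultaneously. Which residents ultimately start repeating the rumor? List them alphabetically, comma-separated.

Ivy, Mo

Round 1 — Mo starts repeating the rumor (initial).
Round 2 — checking thresholds:
  Dee: 1 of 2 neighbours < 2, holds.
  Ivy: 1 of 2 neighbours ≥ 1, starts repeating the rumor.
Round 3 — no new spreads; cascade stops.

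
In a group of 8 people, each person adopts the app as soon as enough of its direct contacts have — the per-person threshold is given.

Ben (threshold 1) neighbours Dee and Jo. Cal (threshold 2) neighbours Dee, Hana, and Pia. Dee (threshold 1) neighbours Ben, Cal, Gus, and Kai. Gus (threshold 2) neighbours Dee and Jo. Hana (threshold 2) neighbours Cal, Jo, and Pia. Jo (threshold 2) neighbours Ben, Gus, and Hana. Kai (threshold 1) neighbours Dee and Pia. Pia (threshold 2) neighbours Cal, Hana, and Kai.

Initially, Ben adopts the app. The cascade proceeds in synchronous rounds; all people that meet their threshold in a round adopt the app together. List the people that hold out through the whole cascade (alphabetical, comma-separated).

Cal, Gus, Hana, Jo, Pia

Round 1 — Ben adopts the app (initial).
Round 2 — checking thresholds:
  Dee: 1 of 4 neighbours ≥ 1, adopts the app.
  Jo: 1 of 3 neighbours < 2, not yet.
Round 3 — checking thresholds:
  Cal: 1 of 3 neighbours < 2, not yet.
  Gus: 1 of 2 neighbours < 2, not yet.
  Jo: 1 of 3 neighbours < 2, not yet.
  Kai: 1 of 2 neighbours ≥ 1, adopts the app.
Round 4 — no new adoptions; cascade stops.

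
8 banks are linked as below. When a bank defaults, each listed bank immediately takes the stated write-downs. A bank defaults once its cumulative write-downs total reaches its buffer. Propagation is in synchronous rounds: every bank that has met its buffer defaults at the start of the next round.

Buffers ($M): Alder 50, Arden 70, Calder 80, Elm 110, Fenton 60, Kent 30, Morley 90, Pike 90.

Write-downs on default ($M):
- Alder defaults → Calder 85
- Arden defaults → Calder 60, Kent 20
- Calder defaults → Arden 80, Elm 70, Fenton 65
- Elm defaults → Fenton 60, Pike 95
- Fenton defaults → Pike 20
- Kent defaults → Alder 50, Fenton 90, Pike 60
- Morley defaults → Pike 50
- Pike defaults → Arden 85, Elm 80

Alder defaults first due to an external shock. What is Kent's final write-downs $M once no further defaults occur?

20

Round 1 — Alder defaults (initial).
  Calder: +85 → 85 ≥ 80
Round 2 — Calder defaults.
  Arden: +80 → 80 ≥ 70
  Elm: +70 → 70 < 110
  Fenton: +65 → 65 ≥ 60
Round 3 — Arden, Fenton default.
  Kent: +20 → 20 < 30
  Pike: +20 → 20 < 90
No further defaults.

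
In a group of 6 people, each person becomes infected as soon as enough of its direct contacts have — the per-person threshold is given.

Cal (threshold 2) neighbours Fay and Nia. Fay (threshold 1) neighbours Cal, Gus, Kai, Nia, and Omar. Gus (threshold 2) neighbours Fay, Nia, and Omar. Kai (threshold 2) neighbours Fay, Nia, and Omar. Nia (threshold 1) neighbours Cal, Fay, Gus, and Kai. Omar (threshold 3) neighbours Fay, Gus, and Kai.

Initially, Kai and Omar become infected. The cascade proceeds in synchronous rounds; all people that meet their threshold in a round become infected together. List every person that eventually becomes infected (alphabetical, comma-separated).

Cal, Fay, Gus, Kai, Nia, Omar

Round 1 — Kai, Omar become infected (initial).
Round 2 — checking thresholds:
  Fay: 2 of 5 neighbours ≥ 1, becomes infected.
  Gus: 1 of 3 neighbours < 2, not yet.
  Nia: 1 of 4 neighbours ≥ 1, becomes infected.
Round 3 — checking thresholds:
  Cal: 2 of 2 neighbours ≥ 2, becomes infected.
  Gus: 3 of 3 neighbours ≥ 2, becomes infected.
Round 4 — no new infections; cascade stops.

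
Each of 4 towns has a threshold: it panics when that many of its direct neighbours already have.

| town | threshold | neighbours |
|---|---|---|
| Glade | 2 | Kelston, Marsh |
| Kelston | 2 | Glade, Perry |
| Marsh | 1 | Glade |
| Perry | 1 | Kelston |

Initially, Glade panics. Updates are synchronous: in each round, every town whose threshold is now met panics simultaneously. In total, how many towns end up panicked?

Round 1 — Glade panics (initial).
Round 2 — checking thresholds:
  Kelston: 1 of 2 neighbours < 2, below threshold.
  Marsh: 1 of 1 neighbours ≥ 1, panics.
Round 3 — no new panics; cascade stops.

2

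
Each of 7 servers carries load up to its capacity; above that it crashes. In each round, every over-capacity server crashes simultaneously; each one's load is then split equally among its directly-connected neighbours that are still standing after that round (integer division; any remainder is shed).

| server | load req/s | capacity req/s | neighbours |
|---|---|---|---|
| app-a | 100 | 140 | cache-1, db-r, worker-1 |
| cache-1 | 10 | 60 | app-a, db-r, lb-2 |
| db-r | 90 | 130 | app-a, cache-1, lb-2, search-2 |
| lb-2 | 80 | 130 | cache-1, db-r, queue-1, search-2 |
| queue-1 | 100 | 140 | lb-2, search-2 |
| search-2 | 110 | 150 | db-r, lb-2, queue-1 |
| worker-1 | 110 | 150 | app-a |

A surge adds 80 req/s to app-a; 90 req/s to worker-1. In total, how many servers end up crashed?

Round 1 — app-a at 180 > 140; worker-1 at 200 > 150. app-a, worker-1 crash.
  app-a sheds 180 req/s to cache-1, db-r: 90 each.
    cache-1: 10+90 = 100 > 60
    db-r: 90+90 = 180 > 130
  worker-1 sheds 200 req/s: no online neighbours, lost.
Round 2 — cache-1, db-r crash.
  cache-1 sheds 100 req/s to lb-2: 100 each.
    lb-2: 80+100 = 180 > 130
  db-r sheds 180 req/s to lb-2, search-2: 90 each.
    lb-2: 180+90 = 270 > 130
    search-2: 110+90 = 200 > 150
Round 3 — lb-2, search-2 crash.
  lb-2 sheds 270 req/s to queue-1: 270 each.
    queue-1: 100+270 = 370 > 140
  search-2 sheds 200 req/s to queue-1: 200 each.
    queue-1: 370+200 = 570 > 140
Round 4 — queue-1 crashes.
  queue-1 sheds 570 req/s: no online neighbours, lost.
No further crashes.

7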